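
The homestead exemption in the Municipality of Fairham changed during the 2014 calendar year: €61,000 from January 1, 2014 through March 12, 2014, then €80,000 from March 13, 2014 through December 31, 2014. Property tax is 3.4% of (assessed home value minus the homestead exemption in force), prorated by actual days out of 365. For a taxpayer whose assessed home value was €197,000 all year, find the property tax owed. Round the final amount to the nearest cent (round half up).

January 1 – March 12, 2014: 71 days, exemption €61,000 → (€197,000 − €61,000) × 3.4% × 71/365 = €899.4630
March 13 – December 31, 2014: 294 days, exemption €80,000 → (€197,000 − €80,000) × 3.4% × 294/365 = €3,204.1973
Total = €4,103.6603

€4,103.66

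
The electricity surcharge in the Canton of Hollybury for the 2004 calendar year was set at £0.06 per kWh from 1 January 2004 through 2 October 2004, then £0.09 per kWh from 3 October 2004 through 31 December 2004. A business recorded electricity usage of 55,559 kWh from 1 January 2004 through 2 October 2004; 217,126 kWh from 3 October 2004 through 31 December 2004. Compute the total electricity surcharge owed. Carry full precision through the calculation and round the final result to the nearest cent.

£22,874.88

1 January – 2 October 2004: 55,559 kWh at £0.06/kWh → £3,333.54
3 October – 31 December 2004: 217,126 kWh at £0.09/kWh → £19,541.34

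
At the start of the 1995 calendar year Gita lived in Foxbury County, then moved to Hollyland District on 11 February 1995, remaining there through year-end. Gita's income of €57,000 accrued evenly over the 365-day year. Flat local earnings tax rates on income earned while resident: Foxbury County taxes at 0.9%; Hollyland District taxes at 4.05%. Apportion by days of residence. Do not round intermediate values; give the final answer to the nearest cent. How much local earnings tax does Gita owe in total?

Foxbury County, 1 January – 10 February 1995: 41 days → €57,000 × 0.9% × 41/365 = €57.6247
Hollyland District, 11 February – 31 December 1995: 324 days → €57,000 × 4.05% × 324/365 = €2,049.1890
Total = €2,106.8137

€2,106.81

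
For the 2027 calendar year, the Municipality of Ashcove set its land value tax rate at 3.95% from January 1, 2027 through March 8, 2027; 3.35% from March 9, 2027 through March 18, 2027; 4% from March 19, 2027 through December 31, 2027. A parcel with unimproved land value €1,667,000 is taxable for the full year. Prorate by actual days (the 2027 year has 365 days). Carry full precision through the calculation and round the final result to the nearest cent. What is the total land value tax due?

€66,230.14

January 1 – March 8, 2027: 67 days at 3.95% → €1,667,000 × 3.95% × 67/365 = €12,086.8918
March 9 – March 18, 2027: 10 days at 3.35% → €1,667,000 × 3.35% × 10/365 = €1,529.9863
March 19 – December 31, 2027: 288 days at 4% → €1,667,000 × 4% × 288/365 = €52,613.2603
Total = €66,230.1384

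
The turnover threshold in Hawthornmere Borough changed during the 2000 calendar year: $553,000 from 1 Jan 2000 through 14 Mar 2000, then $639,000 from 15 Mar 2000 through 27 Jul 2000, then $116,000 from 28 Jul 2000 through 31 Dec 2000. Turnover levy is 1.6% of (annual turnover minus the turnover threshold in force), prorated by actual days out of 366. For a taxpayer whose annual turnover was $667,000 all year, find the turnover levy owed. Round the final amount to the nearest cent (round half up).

$4,315.76

1 Jan – 14 Mar 2000: 74 days, exemption $553,000 → ($667,000 − $553,000) × 1.6% × 74/366 = $368.7869
15 Mar – 27 Jul 2000: 135 days, exemption $639,000 → ($667,000 − $639,000) × 1.6% × 135/366 = $165.2459
28 Jul – 31 Dec 2000: 157 days, exemption $116,000 → ($667,000 − $116,000) × 1.6% × 157/366 = $3,781.7268
Total = $4,315.7596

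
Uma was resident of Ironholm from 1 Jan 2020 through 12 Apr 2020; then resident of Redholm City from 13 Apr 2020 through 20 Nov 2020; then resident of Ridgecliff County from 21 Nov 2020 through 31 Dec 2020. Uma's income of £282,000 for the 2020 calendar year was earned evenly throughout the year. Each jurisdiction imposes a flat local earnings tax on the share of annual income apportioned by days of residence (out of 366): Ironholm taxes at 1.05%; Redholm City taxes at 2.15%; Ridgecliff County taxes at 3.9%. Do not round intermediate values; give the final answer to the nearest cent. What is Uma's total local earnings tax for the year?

Ironholm, 1 Jan – 12 Apr 2020: 103 days → £282,000 × 1.05% × 103/366 = £833.2869
Redholm City, 13 Apr – 20 Nov 2020: 222 days → £282,000 × 2.15% × 222/366 = £3,677.5574
Ridgecliff County, 21 Nov – 31 Dec 2020: 41 days → £282,000 × 3.9% × 41/366 = £1,232.0164
Total = £5,742.8607

£5,742.86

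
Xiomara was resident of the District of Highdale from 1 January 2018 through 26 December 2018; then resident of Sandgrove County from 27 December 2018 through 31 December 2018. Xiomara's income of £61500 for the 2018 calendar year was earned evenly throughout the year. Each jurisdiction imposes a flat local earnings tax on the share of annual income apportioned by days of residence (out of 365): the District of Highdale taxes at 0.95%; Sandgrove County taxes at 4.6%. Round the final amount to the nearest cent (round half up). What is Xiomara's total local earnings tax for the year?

£615.00

The District of Highdale, 1 January – 26 December 2018: 360 days → £61500 × 0.95% × 360/365 = £576.2466
Sandgrove County, 27 December – 31 December 2018: 5 days → £61500 × 4.6% × 5/365 = £38.7534
Total = £615.0000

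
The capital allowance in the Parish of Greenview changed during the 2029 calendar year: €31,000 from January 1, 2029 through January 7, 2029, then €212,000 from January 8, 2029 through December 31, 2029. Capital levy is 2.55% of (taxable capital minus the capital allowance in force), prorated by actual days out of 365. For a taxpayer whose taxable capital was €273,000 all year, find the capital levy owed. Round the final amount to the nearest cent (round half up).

€1,644.02

January 1 – January 7, 2029: 7 days, exemption €31,000 → (€273,000 − €31,000) × 2.55% × 7/365 = €118.3479
January 8 – December 31, 2029: 358 days, exemption €212,000 → (€273,000 − €212,000) × 2.55% × 358/365 = €1,525.6685
Total = €1,644.0164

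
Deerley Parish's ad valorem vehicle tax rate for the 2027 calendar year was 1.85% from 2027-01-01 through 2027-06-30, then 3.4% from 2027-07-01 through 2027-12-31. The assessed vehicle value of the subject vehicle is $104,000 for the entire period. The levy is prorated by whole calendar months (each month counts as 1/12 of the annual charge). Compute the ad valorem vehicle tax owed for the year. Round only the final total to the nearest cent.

$2,730.00

2027-01-01 to 2027-06-30: 6 months at 1.85% → $104,000 × 1.85% × 6/12 = $962.0000
2027-07-01 to 2027-12-31: 6 months at 3.4% → $104,000 × 3.4% × 6/12 = $1,768.0000
Total = $2,730.0000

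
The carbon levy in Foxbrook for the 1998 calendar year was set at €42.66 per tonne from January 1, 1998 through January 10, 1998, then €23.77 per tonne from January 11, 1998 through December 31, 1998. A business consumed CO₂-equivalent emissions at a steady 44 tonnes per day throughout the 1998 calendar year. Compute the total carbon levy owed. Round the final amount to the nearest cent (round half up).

€390,057.80

January 1 – January 10, 1998: 10 days × 44 tonnes/day = 440 tonnes at €42.66/tonne → €18,770.40
January 11 – December 31, 1998: 355 days × 44 tonnes/day = 15,620 tonnes at €23.77/tonne → €371,287.40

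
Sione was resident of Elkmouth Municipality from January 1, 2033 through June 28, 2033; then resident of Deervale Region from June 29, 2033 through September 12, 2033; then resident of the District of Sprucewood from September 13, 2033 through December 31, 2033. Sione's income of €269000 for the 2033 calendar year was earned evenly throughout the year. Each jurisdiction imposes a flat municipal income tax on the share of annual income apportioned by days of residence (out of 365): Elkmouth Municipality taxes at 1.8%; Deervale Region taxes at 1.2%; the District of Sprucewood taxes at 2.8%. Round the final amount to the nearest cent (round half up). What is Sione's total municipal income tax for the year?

€5316.62

Elkmouth Municipality, January 1 – June 28, 2033: 179 days → €269000 × 1.8% × 179/365 = €2374.5699
Deervale Region, June 29 – September 12, 2033: 76 days → €269000 × 1.2% × 76/365 = €672.1315
The District of Sprucewood, September 13 – December 31, 2033: 110 days → €269000 × 2.8% × 110/365 = €2269.9178
Total = €5316.6192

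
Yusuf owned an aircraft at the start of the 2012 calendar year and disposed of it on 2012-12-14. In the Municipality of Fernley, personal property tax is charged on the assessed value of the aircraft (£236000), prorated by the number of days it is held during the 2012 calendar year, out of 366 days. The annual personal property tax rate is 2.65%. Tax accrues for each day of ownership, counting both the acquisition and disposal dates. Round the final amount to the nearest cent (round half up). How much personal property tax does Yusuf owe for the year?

Days held (2012-01-01 to 2012-12-14): 349 out of 366
Tax = £236000 × 2.65% × 349/366 = £5963.5137

£5963.51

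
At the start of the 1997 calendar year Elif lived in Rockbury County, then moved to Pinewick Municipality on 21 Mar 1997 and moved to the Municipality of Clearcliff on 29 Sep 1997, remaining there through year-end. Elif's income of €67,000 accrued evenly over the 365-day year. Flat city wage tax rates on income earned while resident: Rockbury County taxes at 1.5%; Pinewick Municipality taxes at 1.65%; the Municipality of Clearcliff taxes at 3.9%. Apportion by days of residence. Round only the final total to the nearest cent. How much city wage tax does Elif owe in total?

Rockbury County, 1 Jan – 20 Mar 1997: 79 days → €67,000 × 1.5% × 79/365 = €217.5205
Pinewick Municipality, 21 Mar – 28 Sep 1997: 192 days → €67,000 × 1.65% × 192/365 = €581.5233
The Municipality of Clearcliff, 29 Sep – 31 Dec 1997: 94 days → €67,000 × 3.9% × 94/365 = €672.9370
Total = €1,471.9808

€1,471.98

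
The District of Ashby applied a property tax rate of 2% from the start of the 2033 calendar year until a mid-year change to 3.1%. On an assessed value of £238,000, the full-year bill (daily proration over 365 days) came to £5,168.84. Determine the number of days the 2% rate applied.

Let d = days at the first rate; then 365 − d days at the second rate.
£238,000 × [2%·d + 3.1%·(365−d)] / 365 = £5,168.84
Solving gives d = 308, so the new rate took effect on 5 November 2033.

308 days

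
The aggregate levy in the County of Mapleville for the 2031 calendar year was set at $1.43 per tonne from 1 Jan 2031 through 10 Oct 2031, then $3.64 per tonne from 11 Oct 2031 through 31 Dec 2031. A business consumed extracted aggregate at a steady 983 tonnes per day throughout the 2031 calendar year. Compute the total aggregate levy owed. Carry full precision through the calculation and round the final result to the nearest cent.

1 Jan – 10 Oct 2031: 283 days × 983 tonnes/day = 278,189 tonnes at $1.43/tonne → $397,810.27
11 Oct – 31 Dec 2031: 82 days × 983 tonnes/day = 80,606 tonnes at $3.64/tonne → $293,405.84

$691,216.11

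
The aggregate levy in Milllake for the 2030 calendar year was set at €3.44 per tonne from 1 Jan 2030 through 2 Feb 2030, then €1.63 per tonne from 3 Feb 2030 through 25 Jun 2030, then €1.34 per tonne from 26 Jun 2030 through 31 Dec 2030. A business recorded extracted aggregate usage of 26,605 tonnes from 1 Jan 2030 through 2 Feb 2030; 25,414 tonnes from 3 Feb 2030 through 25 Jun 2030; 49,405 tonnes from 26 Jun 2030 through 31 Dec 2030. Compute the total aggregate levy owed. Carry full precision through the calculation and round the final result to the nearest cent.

€199,148.72

1 Jan – 2 Feb 2030: 26,605 tonnes at €3.44/tonne → €91,521.20
3 Feb – 25 Jun 2030: 25,414 tonnes at €1.63/tonne → €41,424.82
26 Jun – 31 Dec 2030: 49,405 tonnes at €1.34/tonne → €66,202.70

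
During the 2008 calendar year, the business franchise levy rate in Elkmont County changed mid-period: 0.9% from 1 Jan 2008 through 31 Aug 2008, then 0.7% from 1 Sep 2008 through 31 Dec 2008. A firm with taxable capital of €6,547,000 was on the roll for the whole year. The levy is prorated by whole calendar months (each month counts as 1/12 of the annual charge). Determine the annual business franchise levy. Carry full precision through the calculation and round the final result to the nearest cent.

€54,558.33

1 Jan – 31 Aug 2008: 8 months at 0.9% → €6,547,000 × 0.9% × 8/12 = €39,282.0000
1 Sep – 31 Dec 2008: 4 months at 0.7% → €6,547,000 × 0.7% × 4/12 = €15,276.3333
Total = €54,558.3333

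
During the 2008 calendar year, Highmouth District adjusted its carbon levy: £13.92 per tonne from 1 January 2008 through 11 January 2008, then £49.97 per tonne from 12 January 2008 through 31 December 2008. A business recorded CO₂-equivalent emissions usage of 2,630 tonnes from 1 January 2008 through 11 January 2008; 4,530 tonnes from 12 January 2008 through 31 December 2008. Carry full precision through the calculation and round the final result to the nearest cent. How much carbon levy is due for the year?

£262,973.70

1 January – 11 January 2008: 2,630 tonnes at £13.92/tonne → £36,609.60
12 January – 31 December 2008: 4,530 tonnes at £49.97/tonne → £226,364.10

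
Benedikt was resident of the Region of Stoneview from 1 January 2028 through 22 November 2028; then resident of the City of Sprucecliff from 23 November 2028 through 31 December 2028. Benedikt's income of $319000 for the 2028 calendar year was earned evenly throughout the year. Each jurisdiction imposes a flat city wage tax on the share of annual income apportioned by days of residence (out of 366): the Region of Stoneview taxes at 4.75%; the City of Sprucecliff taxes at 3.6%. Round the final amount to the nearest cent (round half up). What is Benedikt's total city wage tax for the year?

The Region of Stoneview, 1 January – 22 November 2028: 327 days → $319000 × 4.75% × 327/366 = $13537.8893
The City of Sprucecliff, 23 November – 31 December 2028: 39 days → $319000 × 3.6% × 39/366 = $1223.7049
Total = $14761.5943

$14761.59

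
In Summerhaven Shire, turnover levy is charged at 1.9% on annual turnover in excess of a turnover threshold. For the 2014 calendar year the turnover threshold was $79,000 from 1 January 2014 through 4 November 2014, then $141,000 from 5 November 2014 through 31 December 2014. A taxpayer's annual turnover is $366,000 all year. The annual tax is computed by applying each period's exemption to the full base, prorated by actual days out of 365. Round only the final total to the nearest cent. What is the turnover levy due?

1 January – 4 November 2014: 308 days, exemption $79,000 → ($366,000 − $79,000) × 1.9% × 308/365 = $4,601.4356
5 November – 31 December 2014: 57 days, exemption $141,000 → ($366,000 − $141,000) × 1.9% × 57/365 = $667.6027
Total = $5,269.0384

$5,269.04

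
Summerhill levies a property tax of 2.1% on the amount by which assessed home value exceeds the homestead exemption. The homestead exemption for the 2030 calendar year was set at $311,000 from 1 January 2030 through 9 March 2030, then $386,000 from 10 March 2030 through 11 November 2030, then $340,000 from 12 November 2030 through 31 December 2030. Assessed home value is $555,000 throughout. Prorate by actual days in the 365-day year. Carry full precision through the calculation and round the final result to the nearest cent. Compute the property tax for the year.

$3,974.75

1 January – 9 March 2030: 68 days, exemption $311,000 → ($555,000 − $311,000) × 2.1% × 68/365 = $954.6082
10 March – 11 November 2030: 247 days, exemption $386,000 → ($555,000 − $386,000) × 2.1% × 247/365 = $2,401.6521
12 November – 31 December 2030: 50 days, exemption $340,000 → ($555,000 − $340,000) × 2.1% × 50/365 = $618.4932
Total = $3,974.7534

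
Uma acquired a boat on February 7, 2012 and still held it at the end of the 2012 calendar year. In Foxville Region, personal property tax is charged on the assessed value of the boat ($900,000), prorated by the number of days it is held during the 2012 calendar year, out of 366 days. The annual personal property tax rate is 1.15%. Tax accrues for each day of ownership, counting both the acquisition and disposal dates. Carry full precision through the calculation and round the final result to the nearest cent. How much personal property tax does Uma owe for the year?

$9,303.69

Days held (February 7 – December 31, 2012): 329 out of 366
Tax = $900,000 × 1.15% × 329/366 = $9,303.6885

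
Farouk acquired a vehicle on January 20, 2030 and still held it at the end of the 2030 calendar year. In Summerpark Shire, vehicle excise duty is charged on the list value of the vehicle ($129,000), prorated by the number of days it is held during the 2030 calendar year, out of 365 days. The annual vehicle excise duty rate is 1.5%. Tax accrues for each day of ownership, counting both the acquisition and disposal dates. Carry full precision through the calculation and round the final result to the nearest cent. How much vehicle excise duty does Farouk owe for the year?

Days held (January 20 – December 31, 2030): 346 out of 365
Tax = $129,000 × 1.5% × 346/365 = $1,834.2740

$1,834.27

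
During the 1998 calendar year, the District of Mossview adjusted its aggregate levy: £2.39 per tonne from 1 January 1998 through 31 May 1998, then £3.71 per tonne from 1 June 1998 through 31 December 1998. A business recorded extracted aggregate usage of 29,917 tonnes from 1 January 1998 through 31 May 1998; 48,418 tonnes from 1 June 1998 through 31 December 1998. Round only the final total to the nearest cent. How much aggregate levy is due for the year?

£251,132.41

1 January – 31 May 1998: 29,917 tonnes at £2.39/tonne → £71,501.63
1 June – 31 December 1998: 48,418 tonnes at £3.71/tonne → £179,630.78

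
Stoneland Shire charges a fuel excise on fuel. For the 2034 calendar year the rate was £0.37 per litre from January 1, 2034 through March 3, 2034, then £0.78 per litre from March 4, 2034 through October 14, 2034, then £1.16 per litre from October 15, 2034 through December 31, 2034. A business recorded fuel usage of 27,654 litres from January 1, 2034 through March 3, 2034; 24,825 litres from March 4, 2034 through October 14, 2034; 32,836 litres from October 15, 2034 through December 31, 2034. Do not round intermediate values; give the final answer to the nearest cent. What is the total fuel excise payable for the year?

£67685.24

January 1 – March 3, 2034: 27,654 litres at £0.37/litre → £10231.98
March 4 – October 14, 2034: 24,825 litres at £0.78/litre → £19363.50
October 15 – December 31, 2034: 32,836 litres at £1.16/litre → £38089.76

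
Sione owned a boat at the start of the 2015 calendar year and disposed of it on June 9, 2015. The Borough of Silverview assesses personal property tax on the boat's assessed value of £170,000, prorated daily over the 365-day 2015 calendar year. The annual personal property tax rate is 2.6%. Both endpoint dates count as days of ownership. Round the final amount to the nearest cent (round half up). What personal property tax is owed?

Days held (January 1 – June 9, 2015): 160 out of 365
Tax = £170,000 × 2.6% × 160/365 = £1,937.5342

£1,937.53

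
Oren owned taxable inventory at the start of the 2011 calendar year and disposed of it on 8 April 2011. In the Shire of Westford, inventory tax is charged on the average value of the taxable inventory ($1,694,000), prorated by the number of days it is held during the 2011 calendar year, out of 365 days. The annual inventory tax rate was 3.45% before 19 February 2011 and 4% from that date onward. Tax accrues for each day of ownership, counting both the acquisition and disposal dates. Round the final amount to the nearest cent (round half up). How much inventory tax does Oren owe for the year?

1 January – 18 February 2011: 49 days at 3.45% → $1,694,000 × 3.45% × 49/365 = $7,845.7726
19 February – 8 April 2011: 49 days at 4% → $1,694,000 × 4% × 49/365 = $9,096.5479
Total = $16,942.3205

$16,942.32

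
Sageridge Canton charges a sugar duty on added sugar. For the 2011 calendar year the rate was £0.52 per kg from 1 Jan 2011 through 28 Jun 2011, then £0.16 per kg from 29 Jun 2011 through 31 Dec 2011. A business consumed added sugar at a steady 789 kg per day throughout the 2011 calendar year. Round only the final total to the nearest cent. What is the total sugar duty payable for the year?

£96,920.76

1 Jan – 28 Jun 2011: 179 days × 789 kg/day = 141,231 kg at £0.52/kg → £73,440.12
29 Jun – 31 Dec 2011: 186 days × 789 kg/day = 146,754 kg at £0.16/kg → £23,480.64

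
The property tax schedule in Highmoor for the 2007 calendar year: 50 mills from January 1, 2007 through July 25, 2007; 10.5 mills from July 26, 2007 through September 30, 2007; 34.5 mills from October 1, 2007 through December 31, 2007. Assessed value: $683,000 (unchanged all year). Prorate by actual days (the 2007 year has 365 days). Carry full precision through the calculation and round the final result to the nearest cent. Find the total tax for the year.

January 1 – July 25, 2007: 206 days at 50 mills → $683,000 × 5% × 206/365 = $19,273.6986
July 26 – September 30, 2007: 67 days at 10.5 mills → $683,000 × 1.05% × 67/365 = $1,316.4123
October 1 – December 31, 2007: 92 days at 34.5 mills → $683,000 × 3.45% × 92/365 = $5,939.2932
Total = $26,529.4041

$26,529.40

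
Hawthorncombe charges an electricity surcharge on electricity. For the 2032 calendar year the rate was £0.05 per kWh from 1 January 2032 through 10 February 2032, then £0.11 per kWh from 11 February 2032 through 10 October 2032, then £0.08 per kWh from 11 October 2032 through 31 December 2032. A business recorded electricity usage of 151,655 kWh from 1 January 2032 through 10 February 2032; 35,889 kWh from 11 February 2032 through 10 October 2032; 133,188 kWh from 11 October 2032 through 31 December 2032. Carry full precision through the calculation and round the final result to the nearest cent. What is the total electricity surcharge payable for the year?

£22,185.58

1 January – 10 February 2032: 151,655 kWh at £0.05/kWh → £7,582.75
11 February – 10 October 2032: 35,889 kWh at £0.11/kWh → £3,947.79
11 October – 31 December 2032: 133,188 kWh at £0.08/kWh → £10,655.04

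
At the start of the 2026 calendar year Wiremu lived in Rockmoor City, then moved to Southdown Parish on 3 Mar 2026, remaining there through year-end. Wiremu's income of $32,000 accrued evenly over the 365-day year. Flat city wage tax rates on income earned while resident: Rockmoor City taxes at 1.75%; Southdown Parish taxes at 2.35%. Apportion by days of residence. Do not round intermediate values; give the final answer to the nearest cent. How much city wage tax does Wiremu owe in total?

Rockmoor City, 1 Jan – 2 Mar 2026: 61 days → $32,000 × 1.75% × 61/365 = $93.5890
Southdown Parish, 3 Mar – 31 Dec 2026: 304 days → $32,000 × 2.35% × 304/365 = $626.3233
Total = $719.9123

$719.91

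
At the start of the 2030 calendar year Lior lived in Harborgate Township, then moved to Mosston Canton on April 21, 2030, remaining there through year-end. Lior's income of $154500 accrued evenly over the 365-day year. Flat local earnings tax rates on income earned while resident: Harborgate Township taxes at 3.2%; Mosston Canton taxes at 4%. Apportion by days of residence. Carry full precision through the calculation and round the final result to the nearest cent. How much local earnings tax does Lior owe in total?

$5807.51

Harborgate Township, January 1 – April 20, 2030: 110 days → $154500 × 3.2% × 110/365 = $1489.9726
Mosston Canton, April 21 – December 31, 2030: 255 days → $154500 × 4% × 255/365 = $4317.5342
Total = $5807.5068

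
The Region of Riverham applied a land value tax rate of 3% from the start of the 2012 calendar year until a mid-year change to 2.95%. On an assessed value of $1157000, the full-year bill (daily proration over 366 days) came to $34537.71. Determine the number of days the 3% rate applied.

Let d = days at the first rate; then 366 − d days at the second rate.
$1157000 × [3%·d + 2.95%·(366−d)] / 366 = $34537.71
Solving gives d = 257, so the new rate took effect on September 14, 2012.

257 days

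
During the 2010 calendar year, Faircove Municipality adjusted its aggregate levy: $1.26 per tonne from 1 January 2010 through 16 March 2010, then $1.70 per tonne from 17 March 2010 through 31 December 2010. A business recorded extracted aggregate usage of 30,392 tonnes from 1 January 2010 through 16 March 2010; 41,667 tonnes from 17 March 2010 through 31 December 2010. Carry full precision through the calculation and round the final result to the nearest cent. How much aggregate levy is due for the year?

1 January – 16 March 2010: 30,392 tonnes at $1.26/tonne → $38,293.92
17 March – 31 December 2010: 41,667 tonnes at $1.70/tonne → $70,833.90

$109,127.82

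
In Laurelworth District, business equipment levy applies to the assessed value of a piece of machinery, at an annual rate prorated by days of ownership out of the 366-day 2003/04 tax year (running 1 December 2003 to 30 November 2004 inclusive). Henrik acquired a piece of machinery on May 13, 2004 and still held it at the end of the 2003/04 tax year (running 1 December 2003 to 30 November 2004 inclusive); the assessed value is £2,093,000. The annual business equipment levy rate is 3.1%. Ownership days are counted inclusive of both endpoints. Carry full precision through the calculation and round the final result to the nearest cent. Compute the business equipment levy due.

Days held (May 13 – November 30, 2004): 202 out of 366
Tax = £2,093,000 × 3.1% × 202/366 = £35,809.7432

£35,809.74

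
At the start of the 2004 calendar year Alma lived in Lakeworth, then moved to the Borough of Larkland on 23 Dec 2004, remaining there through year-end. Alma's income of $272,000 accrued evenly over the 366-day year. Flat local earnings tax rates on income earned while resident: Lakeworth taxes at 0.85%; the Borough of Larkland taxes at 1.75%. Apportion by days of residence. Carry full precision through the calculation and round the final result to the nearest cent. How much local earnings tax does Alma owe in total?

Lakeworth, 1 Jan – 22 Dec 2004: 357 days → $272,000 × 0.85% × 357/366 = $2,255.1475
The Borough of Larkland, 23 Dec – 31 Dec 2004: 9 days → $272,000 × 1.75% × 9/366 = $117.0492
Total = $2,372.1967

$2,372.20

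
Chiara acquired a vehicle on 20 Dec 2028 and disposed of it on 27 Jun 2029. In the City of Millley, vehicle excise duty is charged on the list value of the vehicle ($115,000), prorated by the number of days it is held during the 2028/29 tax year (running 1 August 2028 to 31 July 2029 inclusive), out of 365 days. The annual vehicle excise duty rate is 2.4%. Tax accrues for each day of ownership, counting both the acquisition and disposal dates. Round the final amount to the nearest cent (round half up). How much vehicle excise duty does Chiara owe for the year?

$1,436.71

Days held (20 Dec 2028 – 27 Jun 2029): 190 out of 365
Tax = $115,000 × 2.4% × 190/365 = $1,436.7123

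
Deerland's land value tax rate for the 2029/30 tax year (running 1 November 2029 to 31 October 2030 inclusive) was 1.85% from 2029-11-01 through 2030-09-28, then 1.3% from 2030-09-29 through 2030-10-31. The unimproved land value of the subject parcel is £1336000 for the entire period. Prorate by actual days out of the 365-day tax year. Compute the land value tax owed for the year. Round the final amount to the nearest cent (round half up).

£24051.66

2029-11-01 to 2030-09-28: 332 days at 1.85% → £1336000 × 1.85% × 332/365 = £22481.4027
2030-09-29 to 2030-10-31: 33 days at 1.3% → £1336000 × 1.3% × 33/365 = £1570.2575
Total = £24051.6603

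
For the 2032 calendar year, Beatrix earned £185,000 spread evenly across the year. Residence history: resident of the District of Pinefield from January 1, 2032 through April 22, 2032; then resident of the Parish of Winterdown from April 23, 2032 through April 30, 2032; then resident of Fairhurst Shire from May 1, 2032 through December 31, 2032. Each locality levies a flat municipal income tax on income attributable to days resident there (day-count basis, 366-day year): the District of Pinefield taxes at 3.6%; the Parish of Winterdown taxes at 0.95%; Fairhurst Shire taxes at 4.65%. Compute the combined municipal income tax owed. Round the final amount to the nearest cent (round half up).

The District of Pinefield, January 1 – April 22, 2032: 113 days → £185,000 × 3.6% × 113/366 = £2,056.2295
The Parish of Winterdown, April 23 – April 30, 2032: 8 days → £185,000 × 0.95% × 8/366 = £38.4153
Fairhurst Shire, May 1 – December 31, 2032: 245 days → £185,000 × 4.65% × 245/366 = £5,758.5041
Total = £7,853.1489

£7,853.15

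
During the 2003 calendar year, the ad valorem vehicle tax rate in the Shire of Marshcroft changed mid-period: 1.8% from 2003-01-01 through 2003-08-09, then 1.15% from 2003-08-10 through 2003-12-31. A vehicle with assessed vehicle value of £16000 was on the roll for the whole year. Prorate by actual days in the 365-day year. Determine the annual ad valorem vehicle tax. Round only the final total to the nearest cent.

£246.97

2003-01-01 to 2003-08-09: 221 days at 1.8% → £16000 × 1.8% × 221/365 = £174.3781
2003-08-10 to 2003-12-31: 144 days at 1.15% → £16000 × 1.15% × 144/365 = £72.5918
Total = £246.9699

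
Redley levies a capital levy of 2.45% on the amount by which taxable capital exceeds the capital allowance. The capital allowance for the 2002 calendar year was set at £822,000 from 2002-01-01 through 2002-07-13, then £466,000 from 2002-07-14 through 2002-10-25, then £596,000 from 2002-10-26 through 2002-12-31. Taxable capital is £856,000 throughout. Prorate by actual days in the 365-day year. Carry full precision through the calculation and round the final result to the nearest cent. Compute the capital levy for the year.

2002-01-01 to 2002-07-13: 194 days, exemption £822,000 → (£856,000 − £822,000) × 2.45% × 194/365 = £442.7452
2002-07-14 to 2002-10-25: 104 days, exemption £466,000 → (£856,000 − £466,000) × 2.45% × 104/365 = £2,722.5205
2002-10-26 to 2002-12-31: 67 days, exemption £596,000 → (£856,000 − £596,000) × 2.45% × 67/365 = £1,169.2877
Total = £4,334.5534

£4,334.55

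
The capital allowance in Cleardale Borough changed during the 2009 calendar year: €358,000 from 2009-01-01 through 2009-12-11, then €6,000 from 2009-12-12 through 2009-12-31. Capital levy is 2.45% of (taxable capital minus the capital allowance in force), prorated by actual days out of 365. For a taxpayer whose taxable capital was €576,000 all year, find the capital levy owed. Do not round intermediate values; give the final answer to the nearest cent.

2009-01-01 to 2009-12-11: 345 days, exemption €358,000 → (€576,000 − €358,000) × 2.45% × 345/365 = €5,048.3425
2009-12-12 to 2009-12-31: 20 days, exemption €6,000 → (€576,000 − €6,000) × 2.45% × 20/365 = €765.2055
Total = €5,813.5479

€5,813.55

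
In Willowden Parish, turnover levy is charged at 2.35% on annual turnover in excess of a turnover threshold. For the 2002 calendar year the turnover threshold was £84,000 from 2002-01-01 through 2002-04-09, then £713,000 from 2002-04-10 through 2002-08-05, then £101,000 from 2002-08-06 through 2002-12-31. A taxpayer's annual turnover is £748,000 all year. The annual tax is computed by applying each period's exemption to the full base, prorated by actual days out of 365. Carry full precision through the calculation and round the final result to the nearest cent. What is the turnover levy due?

£10,663.33

2002-01-01 to 2002-04-09: 99 days, exemption £84,000 → (£748,000 − £84,000) × 2.35% × 99/365 = £4,232.3178
2002-04-10 to 2002-08-05: 118 days, exemption £713,000 → (£748,000 − £713,000) × 2.35% × 118/365 = £265.9041
2002-08-06 to 2002-12-31: 148 days, exemption £101,000 → (£748,000 − £101,000) × 2.35% × 148/365 = £6,165.1123
Total = £10,663.3342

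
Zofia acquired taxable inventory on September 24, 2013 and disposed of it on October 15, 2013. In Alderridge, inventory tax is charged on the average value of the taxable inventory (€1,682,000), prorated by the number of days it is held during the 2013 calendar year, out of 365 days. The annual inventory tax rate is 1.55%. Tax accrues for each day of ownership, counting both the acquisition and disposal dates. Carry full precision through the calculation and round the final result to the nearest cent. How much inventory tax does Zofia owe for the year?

€1,571.40

Days held (September 24 – October 15, 2013): 22 out of 365
Tax = €1,682,000 × 1.55% × 22/365 = €1,571.4027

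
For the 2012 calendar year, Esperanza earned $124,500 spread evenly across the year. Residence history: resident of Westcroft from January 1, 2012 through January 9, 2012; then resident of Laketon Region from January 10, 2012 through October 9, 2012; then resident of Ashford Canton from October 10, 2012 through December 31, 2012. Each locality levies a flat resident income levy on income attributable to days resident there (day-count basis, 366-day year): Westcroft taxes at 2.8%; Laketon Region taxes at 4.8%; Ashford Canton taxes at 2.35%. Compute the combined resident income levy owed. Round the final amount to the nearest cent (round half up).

$5,223.05

Westcroft, January 1 – January 9, 2012: 9 days → $124,500 × 2.8% × 9/366 = $85.7213
Laketon Region, January 10 – October 9, 2012: 274 days → $124,500 × 4.8% × 274/366 = $4,473.8361
Ashford Canton, October 10 – December 31, 2012: 83 days → $124,500 × 2.35% × 83/366 = $663.4898
Total = $5,223.0471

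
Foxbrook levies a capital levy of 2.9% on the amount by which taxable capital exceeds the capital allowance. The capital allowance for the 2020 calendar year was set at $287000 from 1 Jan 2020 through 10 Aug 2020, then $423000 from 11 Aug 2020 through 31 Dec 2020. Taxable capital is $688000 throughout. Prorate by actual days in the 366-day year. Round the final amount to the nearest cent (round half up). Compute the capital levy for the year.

1 Jan – 10 Aug 2020: 223 days, exemption $287000 → ($688000 − $287000) × 2.9% × 223/366 = $7085.4290
11 Aug – 31 Dec 2020: 143 days, exemption $423000 → ($688000 − $423000) × 2.9% × 143/366 = $3002.6093
Total = $10088.0383

$10088.04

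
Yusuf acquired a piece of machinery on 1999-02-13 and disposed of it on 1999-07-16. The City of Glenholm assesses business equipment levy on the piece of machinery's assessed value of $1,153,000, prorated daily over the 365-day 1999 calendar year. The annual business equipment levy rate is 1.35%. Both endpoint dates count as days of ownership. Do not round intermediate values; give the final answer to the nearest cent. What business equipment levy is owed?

Days held (1999-02-13 to 1999-07-16): 154 out of 365
Tax = $1,153,000 × 1.35% × 154/365 = $6,567.3616

$6,567.36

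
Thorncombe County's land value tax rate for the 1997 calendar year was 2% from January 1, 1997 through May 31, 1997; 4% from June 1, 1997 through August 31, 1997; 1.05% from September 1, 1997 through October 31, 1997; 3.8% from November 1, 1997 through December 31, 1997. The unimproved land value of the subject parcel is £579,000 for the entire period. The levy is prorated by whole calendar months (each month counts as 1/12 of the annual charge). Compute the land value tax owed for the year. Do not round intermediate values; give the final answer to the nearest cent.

£15,295.25

January 1 – May 31, 1997: 5 months at 2% → £579,000 × 2% × 5/12 = £4,825.0000
June 1 – August 31, 1997: 3 months at 4% → £579,000 × 4% × 3/12 = £5,790.0000
September 1 – October 31, 1997: 2 months at 1.05% → £579,000 × 1.05% × 2/12 = £1,013.2500
November 1 – December 31, 1997: 2 months at 3.8% → £579,000 × 3.8% × 2/12 = £3,667.0000
Total = £15,295.2500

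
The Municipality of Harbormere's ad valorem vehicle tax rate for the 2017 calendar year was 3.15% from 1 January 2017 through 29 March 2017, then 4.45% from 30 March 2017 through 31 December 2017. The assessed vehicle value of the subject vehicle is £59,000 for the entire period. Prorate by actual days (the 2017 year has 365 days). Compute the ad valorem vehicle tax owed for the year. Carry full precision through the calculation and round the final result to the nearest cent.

1 January – 29 March 2017: 88 days at 3.15% → £59,000 × 3.15% × 88/365 = £448.0767
30 March – 31 December 2017: 277 days at 4.45% → £59,000 × 4.45% × 277/365 = £1,992.5027
Total = £2,440.5795

£2,440.58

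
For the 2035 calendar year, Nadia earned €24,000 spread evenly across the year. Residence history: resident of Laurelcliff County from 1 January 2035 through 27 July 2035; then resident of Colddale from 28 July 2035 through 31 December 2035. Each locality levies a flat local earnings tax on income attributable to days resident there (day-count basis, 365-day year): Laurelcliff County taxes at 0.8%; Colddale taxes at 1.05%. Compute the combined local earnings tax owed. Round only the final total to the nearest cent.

Laurelcliff County, 1 January – 27 July 2035: 208 days → €24,000 × 0.8% × 208/365 = €109.4137
Colddale, 28 July – 31 December 2035: 157 days → €24,000 × 1.05% × 157/365 = €108.3945
Total = €217.8082

€217.81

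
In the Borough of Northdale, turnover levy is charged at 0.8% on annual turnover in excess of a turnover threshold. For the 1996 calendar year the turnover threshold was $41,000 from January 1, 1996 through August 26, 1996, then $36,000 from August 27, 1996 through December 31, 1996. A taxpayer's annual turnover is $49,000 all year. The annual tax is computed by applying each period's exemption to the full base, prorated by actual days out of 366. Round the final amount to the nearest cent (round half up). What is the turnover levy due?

January 1 – August 26, 1996: 239 days, exemption $41,000 → ($49,000 − $41,000) × 0.8% × 239/366 = $41.7923
August 27 – December 31, 1996: 127 days, exemption $36,000 → ($49,000 − $36,000) × 0.8% × 127/366 = $36.0874
Total = $77.8798

$77.88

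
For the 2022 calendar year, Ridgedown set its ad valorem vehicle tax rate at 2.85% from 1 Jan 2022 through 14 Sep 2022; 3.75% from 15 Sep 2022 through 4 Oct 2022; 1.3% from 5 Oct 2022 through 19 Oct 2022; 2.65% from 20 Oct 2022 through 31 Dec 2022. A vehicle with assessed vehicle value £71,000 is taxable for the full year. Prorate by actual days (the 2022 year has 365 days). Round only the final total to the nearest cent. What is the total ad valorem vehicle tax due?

£1,984.89

1 Jan – 14 Sep 2022: 257 days at 2.85% → £71,000 × 2.85% × 257/365 = £1,424.7658
15 Sep – 4 Oct 2022: 20 days at 3.75% → £71,000 × 3.75% × 20/365 = £145.8904
5 Oct – 19 Oct 2022: 15 days at 1.3% → £71,000 × 1.3% × 15/365 = £37.9315
20 Oct – 31 Dec 2022: 73 days at 2.65% → £71,000 × 2.65% × 73/365 = £376.3000
Total = £1,984.8877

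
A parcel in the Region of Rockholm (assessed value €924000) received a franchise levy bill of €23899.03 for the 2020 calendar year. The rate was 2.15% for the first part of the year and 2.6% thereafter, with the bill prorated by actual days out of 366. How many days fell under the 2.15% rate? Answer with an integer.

Let d = days at the first rate; then 366 − d days at the second rate.
€924000 × [2.15%·d + 2.6%·(366−d)] / 366 = €23899.03
Solving gives d = 11, so the new rate took effect on 12 Jan 2020.

11 days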